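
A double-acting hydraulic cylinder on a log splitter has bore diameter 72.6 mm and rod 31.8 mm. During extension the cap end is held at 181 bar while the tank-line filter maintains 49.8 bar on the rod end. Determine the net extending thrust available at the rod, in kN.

Cap-side area A_cap = π/4 × (72.6 mm)² = 4140 mm^2
Rod-side annular area A_ann = π/4 × (72.6² − 31.8²) = 3345 mm^2
Net thrust = P_cap·A_cap − P_rod·A_ann = 74.93 kN − 16.66 kN

F ≈ 58.3 kN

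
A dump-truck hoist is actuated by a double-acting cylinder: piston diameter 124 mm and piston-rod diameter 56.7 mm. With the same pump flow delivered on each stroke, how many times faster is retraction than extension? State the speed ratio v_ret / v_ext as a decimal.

v_ret/v_ext ≈ 1.26

Cap-side area A_cap = π/4 × (124 mm)² = 12080 mm^2
Rod-side annular area A_ann = π/4 × (124² − 56.7²) = 9551 mm^2
For equal Q, v ∝ 1/A, so v_ret/v_ext = A_cap/A_ann.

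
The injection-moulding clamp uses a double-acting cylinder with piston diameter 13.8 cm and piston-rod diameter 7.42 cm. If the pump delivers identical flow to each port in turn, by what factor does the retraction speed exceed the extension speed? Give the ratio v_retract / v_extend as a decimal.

v_ret/v_ext ≈ 1.41

Cap-side area A_cap = π/4 × (13.8 cm)² = 149.6 cm^2
Rod-side annular area A_ann = π/4 × (13.8² − 7.42²) = 106.3 cm^2
For equal Q, v ∝ 1/A, so v_ret/v_ext = A_cap/A_ann.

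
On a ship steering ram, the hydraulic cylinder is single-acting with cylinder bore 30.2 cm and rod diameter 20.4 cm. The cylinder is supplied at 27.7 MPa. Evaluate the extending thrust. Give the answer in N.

Cap-side area A_cap = π/4 × (30.2 cm)² = 716.3 cm^2
F = P × A_cap = 27.7 MPa × A_cap

F ≈ 1.98e6 N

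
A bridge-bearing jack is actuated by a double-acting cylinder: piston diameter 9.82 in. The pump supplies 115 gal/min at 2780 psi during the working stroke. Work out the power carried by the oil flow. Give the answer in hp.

W ≈ 186 hp

Hydraulic power = P × Q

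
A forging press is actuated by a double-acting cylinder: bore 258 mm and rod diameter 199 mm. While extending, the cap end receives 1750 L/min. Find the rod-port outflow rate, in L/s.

Q_out ≈ 11.8 L/s

Cap-side area A_cap = π/4 × (258 mm)² = 52280 mm^2
Rod-side annular area A_ann = π/4 × (258² − 199²) = 21180 mm^2
Piston speed v = Q_in/A_cap; rod-end outflow Q_out = v × A_ann = Q_in × A_ann/A_cap.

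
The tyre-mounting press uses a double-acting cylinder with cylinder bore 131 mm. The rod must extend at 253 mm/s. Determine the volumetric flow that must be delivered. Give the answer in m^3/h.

Q ≈ 12.3 m^3/h

Cap-side area A_cap = π/4 × (131 mm)² = 13480 mm^2
Q = A × v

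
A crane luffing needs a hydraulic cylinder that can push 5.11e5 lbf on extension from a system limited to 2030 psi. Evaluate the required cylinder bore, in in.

Extension force acts on the full piston face: F = P × (π/4)D².
D = √(4F / (πP)) = √(4 × 5.11e5 lbf / (π × 2030 psi))

D ≈ 17.9 in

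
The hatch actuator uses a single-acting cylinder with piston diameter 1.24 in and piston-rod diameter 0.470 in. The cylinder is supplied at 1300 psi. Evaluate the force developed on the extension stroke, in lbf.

Cap-side area A_cap = π/4 × (1.24 in)² = 1.208 in^2
F = P × A_cap = 1300 psi × A_cap

F ≈ 1570 lbf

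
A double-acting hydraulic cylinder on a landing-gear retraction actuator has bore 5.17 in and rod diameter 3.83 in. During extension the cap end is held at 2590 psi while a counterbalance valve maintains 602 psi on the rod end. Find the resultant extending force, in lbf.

F ≈ 48700 lbf

Cap-side area A_cap = π/4 × (5.17 in)² = 20.99 in^2
Rod-side annular area A_ann = π/4 × (5.17² − 3.83²) = 9.472 in^2
Net thrust = P_cap·A_cap − P_rod·A_ann = 54370 lbf − 5702 lbf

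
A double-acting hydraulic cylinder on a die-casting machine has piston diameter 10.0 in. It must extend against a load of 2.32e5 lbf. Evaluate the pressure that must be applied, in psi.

Cap-side area A_cap = π/4 × (10.0 in)² = 78.54 in^2
P = F / A = 2.32e5 lbf / A

P ≈ 2950 psi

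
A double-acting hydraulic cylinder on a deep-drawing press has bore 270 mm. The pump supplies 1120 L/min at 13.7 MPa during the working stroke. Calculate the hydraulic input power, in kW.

W ≈ 256 kW

Hydraulic power = P × Q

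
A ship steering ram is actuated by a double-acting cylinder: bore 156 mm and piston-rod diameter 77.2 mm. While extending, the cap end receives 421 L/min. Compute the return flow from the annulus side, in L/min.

Cap-side area A_cap = π/4 × (156 mm)² = 19110 mm^2
Rod-side annular area A_ann = π/4 × (156² − 77.2²) = 14430 mm^2
Piston speed v = Q_in/A_cap; rod-end outflow Q_out = v × A_ann = Q_in × A_ann/A_cap.

Q_out ≈ 318 L/min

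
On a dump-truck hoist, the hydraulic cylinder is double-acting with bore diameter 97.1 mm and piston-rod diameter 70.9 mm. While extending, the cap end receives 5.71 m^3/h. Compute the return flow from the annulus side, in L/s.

Q_out ≈ 0.740 L/s

Cap-side area A_cap = π/4 × (97.1 mm)² = 7405 mm^2
Rod-side annular area A_ann = π/4 × (97.1² − 70.9²) = 3457 mm^2
Piston speed v = Q_in/A_cap; rod-end outflow Q_out = v × A_ann = Q_in × A_ann/A_cap.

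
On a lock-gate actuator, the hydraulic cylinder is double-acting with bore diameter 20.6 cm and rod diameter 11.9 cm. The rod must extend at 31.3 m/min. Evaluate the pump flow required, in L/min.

Cap-side area A_cap = π/4 × (20.6 cm)² = 333.3 cm^2
Q = A × v

Q ≈ 1040 L/min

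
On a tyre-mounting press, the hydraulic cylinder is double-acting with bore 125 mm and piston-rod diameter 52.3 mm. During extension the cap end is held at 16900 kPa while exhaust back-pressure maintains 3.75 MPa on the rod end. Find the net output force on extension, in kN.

F ≈ 169 kN

Cap-side area A_cap = π/4 × (125 mm)² = 12270 mm^2
Rod-side annular area A_ann = π/4 × (125² − 52.3²) = 10120 mm^2
Net thrust = P_cap·A_cap − P_rod·A_ann = 207.4 kN − 37.96 kN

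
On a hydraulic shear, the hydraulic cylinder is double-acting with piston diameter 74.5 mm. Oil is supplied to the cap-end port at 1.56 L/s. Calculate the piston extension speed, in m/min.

Cap-side area A_cap = π/4 × (74.5 mm)² = 4359 mm^2
v = Q / A

v ≈ 21.5 m/min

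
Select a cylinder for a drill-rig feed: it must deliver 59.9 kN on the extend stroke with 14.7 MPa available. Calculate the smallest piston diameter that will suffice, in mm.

Extension force acts on the full piston face: F = P × (π/4)D².
D = √(4F / (πP)) = √(4 × 59.9 kN / (π × 14.7 MPa))

D ≈ 72.0 mm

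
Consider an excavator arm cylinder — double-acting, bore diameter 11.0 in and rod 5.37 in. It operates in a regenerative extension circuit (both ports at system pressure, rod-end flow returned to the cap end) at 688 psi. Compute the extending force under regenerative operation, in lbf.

With equal pressure on both faces, forces on the annular region cancel; the net push is pressure × rod cross-section.
Rod cross-section A_rod = π/4 × (5.37 in)² = 22.65 in^2
F = P × A_rod

F ≈ 15600 lbf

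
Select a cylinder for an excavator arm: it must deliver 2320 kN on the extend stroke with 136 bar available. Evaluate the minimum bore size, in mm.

Extension force acts on the full piston face: F = P × (π/4)D².
D = √(4F / (πP)) = √(4 × 2320 kN / (π × 136 bar))

D ≈ 466 mm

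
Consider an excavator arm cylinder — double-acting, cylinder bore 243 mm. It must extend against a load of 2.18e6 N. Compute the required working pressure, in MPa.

P ≈ 47.0 MPa

Cap-side area A_cap = π/4 × (243 mm)² = 46380 mm^2
P = F / A = 2.18e6 N / A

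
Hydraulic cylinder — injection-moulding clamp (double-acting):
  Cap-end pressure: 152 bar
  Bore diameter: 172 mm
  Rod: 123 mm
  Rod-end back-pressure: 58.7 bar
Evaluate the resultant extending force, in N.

F ≈ 2.87e5 N

Cap-side area A_cap = π/4 × (172 mm)² = 23240 mm^2
Rod-side annular area A_ann = π/4 × (172² − 123²) = 11350 mm^2
Net thrust = P_cap·A_cap − P_rod·A_ann = 3.532e5 N − 66640 N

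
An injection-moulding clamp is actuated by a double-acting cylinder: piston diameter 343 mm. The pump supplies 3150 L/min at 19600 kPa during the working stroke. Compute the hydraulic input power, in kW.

W ≈ 1030 kW

Hydraulic power = P × Q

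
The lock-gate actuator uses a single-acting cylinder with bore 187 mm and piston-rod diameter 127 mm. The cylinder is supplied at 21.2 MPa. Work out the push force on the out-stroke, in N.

F ≈ 5.82e5 N

Cap-side area A_cap = π/4 × (187 mm)² = 27460 mm^2
F = P × A_cap = 21.2 MPa × A_cap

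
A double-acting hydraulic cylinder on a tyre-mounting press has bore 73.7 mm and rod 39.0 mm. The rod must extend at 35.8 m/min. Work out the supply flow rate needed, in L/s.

Q ≈ 2.55 L/s

Cap-side area A_cap = π/4 × (73.7 mm)² = 4266 mm^2
Q = A × v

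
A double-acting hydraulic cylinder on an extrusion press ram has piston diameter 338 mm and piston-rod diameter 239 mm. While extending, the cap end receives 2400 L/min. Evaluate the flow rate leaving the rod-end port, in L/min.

Q_out ≈ 1200 L/min

Cap-side area A_cap = π/4 × (338 mm)² = 89730 mm^2
Rod-side annular area A_ann = π/4 × (338² − 239²) = 44860 mm^2
Piston speed v = Q_in/A_cap; rod-end outflow Q_out = v × A_ann = Q_in × A_ann/A_cap.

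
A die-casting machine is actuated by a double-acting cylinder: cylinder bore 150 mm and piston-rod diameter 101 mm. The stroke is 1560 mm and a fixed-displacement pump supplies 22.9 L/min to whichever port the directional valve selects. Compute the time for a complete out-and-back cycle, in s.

t ≈ 112 s

Cap-side area A_cap = π/4 × (150 mm)² = 17670 mm^2
Rod-side annular area A_ann = π/4 × (150² − 101²) = 9660 mm^2
t_ext = A_cap·L/Q = 72.23 s
t_ret = A_ann·L/Q = 39.48 s
t_cycle = t_ext + t_ret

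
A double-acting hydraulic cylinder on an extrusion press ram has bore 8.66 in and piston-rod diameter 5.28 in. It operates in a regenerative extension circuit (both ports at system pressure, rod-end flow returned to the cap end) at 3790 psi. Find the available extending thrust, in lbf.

F ≈ 83000 lbf

With equal pressure on both faces, forces on the annular region cancel; the net push is pressure × rod cross-section.
Rod cross-section A_rod = π/4 × (5.28 in)² = 21.90 in^2
F = P × A_rod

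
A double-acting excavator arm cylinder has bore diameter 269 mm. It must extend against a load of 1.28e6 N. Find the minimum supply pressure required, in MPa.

P ≈ 22.5 MPa

Cap-side area A_cap = π/4 × (269 mm)² = 56830 mm^2
P = F / A = 1.28e6 N / A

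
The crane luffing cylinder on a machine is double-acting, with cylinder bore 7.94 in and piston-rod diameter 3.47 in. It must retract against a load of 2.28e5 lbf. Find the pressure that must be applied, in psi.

P ≈ 5690 psi

Rod-side annular area A_ann = π/4 × (7.94² − 3.47²) = 40.06 in^2
Retraction: pressure acts on the annular area.
P = F / A = 2.28e5 lbf / A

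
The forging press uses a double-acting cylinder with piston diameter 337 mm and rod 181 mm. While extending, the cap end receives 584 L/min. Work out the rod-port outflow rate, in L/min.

Cap-side area A_cap = π/4 × (337 mm)² = 89200 mm^2
Rod-side annular area A_ann = π/4 × (337² − 181²) = 63470 mm^2
Piston speed v = Q_in/A_cap; rod-end outflow Q_out = v × A_ann = Q_in × A_ann/A_cap.

Q_out ≈ 416 L/min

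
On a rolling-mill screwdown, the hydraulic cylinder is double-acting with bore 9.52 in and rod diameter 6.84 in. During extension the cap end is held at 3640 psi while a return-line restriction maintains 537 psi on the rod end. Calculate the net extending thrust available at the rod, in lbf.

Cap-side area A_cap = π/4 × (9.52 in)² = 71.18 in^2
Rod-side annular area A_ann = π/4 × (9.52² − 6.84²) = 34.44 in^2
Net thrust = P_cap·A_cap − P_rod·A_ann = 2.591e5 lbf − 18490 lbf

F ≈ 2.41e5 lbf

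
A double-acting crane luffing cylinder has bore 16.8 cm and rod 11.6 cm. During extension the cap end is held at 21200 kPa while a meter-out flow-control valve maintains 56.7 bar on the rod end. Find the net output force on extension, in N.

Cap-side area A_cap = π/4 × (16.8 cm)² = 221.7 cm^2
Rod-side annular area A_ann = π/4 × (16.8² − 11.6²) = 116.0 cm^2
Net thrust = P_cap·A_cap − P_rod·A_ann = 4.699e5 N − 65760 N

F ≈ 4.04e5 N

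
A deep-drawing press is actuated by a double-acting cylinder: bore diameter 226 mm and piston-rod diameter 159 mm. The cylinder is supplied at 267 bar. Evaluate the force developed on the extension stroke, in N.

Cap-side area A_cap = π/4 × (226 mm)² = 40110 mm^2
F = P × A_cap = 267 bar × A_cap

F ≈ 1.07e6 N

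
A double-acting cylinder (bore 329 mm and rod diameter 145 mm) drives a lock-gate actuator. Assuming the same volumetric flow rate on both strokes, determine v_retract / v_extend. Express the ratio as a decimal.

v_ret/v_ext ≈ 1.24

Cap-side area A_cap = π/4 × (329 mm)² = 85010 mm^2
Rod-side annular area A_ann = π/4 × (329² − 145²) = 68500 mm^2
For equal Q, v ∝ 1/A, so v_ret/v_ext = A_cap/A_ann.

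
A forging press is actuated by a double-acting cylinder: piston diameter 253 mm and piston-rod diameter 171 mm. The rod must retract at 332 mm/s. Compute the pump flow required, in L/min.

Rod-side annular area A_ann = π/4 × (253² − 171²) = 27310 mm^2
Q = A × v

Q ≈ 544 L/min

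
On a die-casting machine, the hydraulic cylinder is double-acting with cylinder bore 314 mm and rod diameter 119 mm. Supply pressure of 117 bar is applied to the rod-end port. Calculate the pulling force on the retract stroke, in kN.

F ≈ 776 kN

Rod-side annular area A_ann = π/4 × (314² − 119²) = 66320 mm^2
On retraction the pressure acts on the annular area (bore minus rod).
F = P × A_ann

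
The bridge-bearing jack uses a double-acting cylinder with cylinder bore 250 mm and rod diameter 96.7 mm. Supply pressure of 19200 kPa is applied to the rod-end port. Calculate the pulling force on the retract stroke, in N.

F ≈ 8.01e5 N

Rod-side annular area A_ann = π/4 × (250² − 96.7²) = 41740 mm^2
On retraction the pressure acts on the annular area (bore minus rod).
F = P × A_ann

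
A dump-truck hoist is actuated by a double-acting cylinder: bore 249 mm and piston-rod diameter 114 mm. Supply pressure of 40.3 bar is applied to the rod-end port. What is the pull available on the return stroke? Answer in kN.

Rod-side annular area A_ann = π/4 × (249² − 114²) = 38490 mm^2
On retraction the pressure acts on the annular area (bore minus rod).
F = P × A_ann

F ≈ 155 kN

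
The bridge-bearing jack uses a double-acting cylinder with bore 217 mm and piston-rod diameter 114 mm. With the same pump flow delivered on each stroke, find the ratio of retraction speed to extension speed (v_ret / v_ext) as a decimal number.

Cap-side area A_cap = π/4 × (217 mm)² = 36980 mm^2
Rod-side annular area A_ann = π/4 × (217² − 114²) = 26780 mm^2
For equal Q, v ∝ 1/A, so v_ret/v_ext = A_cap/A_ann.

v_ret/v_ext ≈ 1.38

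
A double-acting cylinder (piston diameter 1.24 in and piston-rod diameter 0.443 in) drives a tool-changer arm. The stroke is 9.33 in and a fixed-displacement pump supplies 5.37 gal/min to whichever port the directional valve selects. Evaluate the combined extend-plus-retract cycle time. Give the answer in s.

t ≈ 1.02 s

Cap-side area A_cap = π/4 × (1.24 in)² = 1.208 in^2
Rod-side annular area A_ann = π/4 × (1.24² − 0.443²) = 1.053 in^2
t_ext = A_cap·L/Q = 0.5450 s
t_ret = A_ann·L/Q = 0.4754 s
t_cycle = t_ext + t_ret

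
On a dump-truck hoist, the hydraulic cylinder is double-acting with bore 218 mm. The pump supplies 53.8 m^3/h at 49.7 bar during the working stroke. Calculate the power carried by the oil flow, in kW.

Hydraulic power = P × Q

W ≈ 74.3 kW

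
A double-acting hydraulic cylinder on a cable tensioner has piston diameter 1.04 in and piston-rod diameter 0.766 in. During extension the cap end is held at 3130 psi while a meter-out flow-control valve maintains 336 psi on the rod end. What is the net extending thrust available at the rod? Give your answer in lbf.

F ≈ 2530 lbf

Cap-side area A_cap = π/4 × (1.04 in)² = 0.8495 in^2
Rod-side annular area A_ann = π/4 × (1.04² − 0.766²) = 0.3886 in^2
Net thrust = P_cap·A_cap − P_rod·A_ann = 2659 lbf − 130.6 lbf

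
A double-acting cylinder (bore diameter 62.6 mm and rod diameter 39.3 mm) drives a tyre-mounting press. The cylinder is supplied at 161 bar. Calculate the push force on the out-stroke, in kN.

F ≈ 49.6 kN

Cap-side area A_cap = π/4 × (62.6 mm)² = 3078 mm^2
F = P × A_cap = 161 bar × A_cap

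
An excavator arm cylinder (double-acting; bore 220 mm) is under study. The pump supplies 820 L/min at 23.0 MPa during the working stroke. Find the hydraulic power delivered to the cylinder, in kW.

W ≈ 314 kW

Hydraulic power = P × Q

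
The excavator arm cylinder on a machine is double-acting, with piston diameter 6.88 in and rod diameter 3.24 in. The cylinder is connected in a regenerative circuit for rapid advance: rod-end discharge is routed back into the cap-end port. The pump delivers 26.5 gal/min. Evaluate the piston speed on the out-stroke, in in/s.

In regeneration the rod-end outflow joins the pump flow into the cap end, so the net volume the pump must supply per unit advance equals the rod cross-section area.
Rod cross-section A_rod = π/4 × (3.24 in)² = 8.245 in^2
v = Q_pump / A_rod

v ≈ 12.4 in/s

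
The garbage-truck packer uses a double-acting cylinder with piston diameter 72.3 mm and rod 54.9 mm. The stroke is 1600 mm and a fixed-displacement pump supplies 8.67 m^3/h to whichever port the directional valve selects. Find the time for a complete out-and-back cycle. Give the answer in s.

t ≈ 3.88 s

Cap-side area A_cap = π/4 × (72.3 mm)² = 4106 mm^2
Rod-side annular area A_ann = π/4 × (72.3² − 54.9²) = 1738 mm^2
t_ext = A_cap·L/Q = 2.728 s
t_ret = A_ann·L/Q = 1.155 s
t_cycle = t_ext + t_ret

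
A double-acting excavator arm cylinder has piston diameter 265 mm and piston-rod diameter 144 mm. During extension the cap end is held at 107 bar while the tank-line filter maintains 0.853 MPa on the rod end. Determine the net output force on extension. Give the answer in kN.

Cap-side area A_cap = π/4 × (265 mm)² = 55150 mm^2
Rod-side annular area A_ann = π/4 × (265² − 144²) = 38870 mm^2
Net thrust = P_cap·A_cap − P_rod·A_ann = 590.2 kN − 33.15 kN

F ≈ 557 kN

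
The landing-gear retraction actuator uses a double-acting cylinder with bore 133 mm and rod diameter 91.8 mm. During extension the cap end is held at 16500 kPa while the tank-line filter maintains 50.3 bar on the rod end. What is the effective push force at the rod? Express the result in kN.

F ≈ 193 kN

Cap-side area A_cap = π/4 × (133 mm)² = 13890 mm^2
Rod-side annular area A_ann = π/4 × (133² − 91.8²) = 7274 mm^2
Net thrust = P_cap·A_cap − P_rod·A_ann = 229.2 kN − 36.59 kN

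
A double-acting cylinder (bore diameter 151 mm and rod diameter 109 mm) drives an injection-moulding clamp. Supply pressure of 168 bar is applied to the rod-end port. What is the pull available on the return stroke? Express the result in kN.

Rod-side annular area A_ann = π/4 × (151² − 109²) = 8577 mm^2
On retraction the pressure acts on the annular area (bore minus rod).
F = P × A_ann

F ≈ 144 kN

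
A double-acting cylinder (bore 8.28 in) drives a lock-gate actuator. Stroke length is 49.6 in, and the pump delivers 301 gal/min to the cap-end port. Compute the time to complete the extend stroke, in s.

t ≈ 2.30 s

Cap-side area A_cap = π/4 × (8.28 in)² = 53.85 in^2
Swept volume V = A × L; t = V / Q = A·L / Q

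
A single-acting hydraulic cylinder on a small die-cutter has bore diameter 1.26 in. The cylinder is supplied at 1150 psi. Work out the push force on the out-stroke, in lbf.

Cap-side area A_cap = π/4 × (1.26 in)² = 1.247 in^2
F = P × A_cap = 1150 psi × A_cap

F ≈ 1430 lbf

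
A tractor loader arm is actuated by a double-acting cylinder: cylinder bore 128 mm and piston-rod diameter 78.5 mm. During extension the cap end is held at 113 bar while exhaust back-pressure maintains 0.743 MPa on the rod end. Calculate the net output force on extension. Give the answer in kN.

F ≈ 139 kN

Cap-side area A_cap = π/4 × (128 mm)² = 12870 mm^2
Rod-side annular area A_ann = π/4 × (128² − 78.5²) = 8028 mm^2
Net thrust = P_cap·A_cap − P_rod·A_ann = 145.4 kN − 5.965 kN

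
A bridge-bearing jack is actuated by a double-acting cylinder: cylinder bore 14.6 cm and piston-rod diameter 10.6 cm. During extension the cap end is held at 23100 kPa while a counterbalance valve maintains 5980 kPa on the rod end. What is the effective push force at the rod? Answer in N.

F ≈ 3.39e5 N

Cap-side area A_cap = π/4 × (14.6 cm)² = 167.4 cm^2
Rod-side annular area A_ann = π/4 × (14.6² − 10.6²) = 79.17 cm^2
Net thrust = P_cap·A_cap − P_rod·A_ann = 3.867e5 N − 47340 N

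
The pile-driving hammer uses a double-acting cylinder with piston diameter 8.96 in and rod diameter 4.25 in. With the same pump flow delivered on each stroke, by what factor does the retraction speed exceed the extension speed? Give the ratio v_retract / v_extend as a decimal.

Cap-side area A_cap = π/4 × (8.96 in)² = 63.05 in^2
Rod-side annular area A_ann = π/4 × (8.96² − 4.25²) = 48.87 in^2
For equal Q, v ∝ 1/A, so v_ret/v_ext = A_cap/A_ann.

v_ret/v_ext ≈ 1.29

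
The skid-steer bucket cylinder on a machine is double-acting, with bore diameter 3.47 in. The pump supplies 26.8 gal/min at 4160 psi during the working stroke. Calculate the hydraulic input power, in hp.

Hydraulic power = P × Q

W ≈ 65.0 hp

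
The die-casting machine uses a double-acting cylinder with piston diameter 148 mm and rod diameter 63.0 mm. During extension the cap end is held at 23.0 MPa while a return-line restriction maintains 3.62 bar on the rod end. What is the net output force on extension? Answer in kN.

Cap-side area A_cap = π/4 × (148 mm)² = 17200 mm^2
Rod-side annular area A_ann = π/4 × (148² − 63.0²) = 14090 mm^2
Net thrust = P_cap·A_cap − P_rod·A_ann = 395.7 kN − 5.099 kN

F ≈ 391 kN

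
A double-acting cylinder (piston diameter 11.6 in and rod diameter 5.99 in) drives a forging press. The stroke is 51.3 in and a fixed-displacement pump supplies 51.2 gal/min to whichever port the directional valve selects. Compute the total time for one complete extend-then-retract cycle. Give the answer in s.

t ≈ 47.7 s

Cap-side area A_cap = π/4 × (11.6 in)² = 105.7 in^2
Rod-side annular area A_ann = π/4 × (11.6² − 5.99²) = 77.50 in^2
t_ext = A_cap·L/Q = 27.50 s
t_ret = A_ann·L/Q = 20.17 s
t_cycle = t_ext + t_ret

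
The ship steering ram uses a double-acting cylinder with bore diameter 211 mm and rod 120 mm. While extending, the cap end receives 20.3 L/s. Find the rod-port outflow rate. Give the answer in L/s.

Cap-side area A_cap = π/4 × (211 mm)² = 34970 mm^2
Rod-side annular area A_ann = π/4 × (211² − 120²) = 23660 mm^2
Piston speed v = Q_in/A_cap; rod-end outflow Q_out = v × A_ann = Q_in × A_ann/A_cap.

Q_out ≈ 13.7 L/s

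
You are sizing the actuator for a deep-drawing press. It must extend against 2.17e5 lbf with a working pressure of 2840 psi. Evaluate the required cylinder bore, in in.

Extension force acts on the full piston face: F = P × (π/4)D².
D = √(4F / (πP)) = √(4 × 2.17e5 lbf / (π × 2840 psi))

D ≈ 9.86 in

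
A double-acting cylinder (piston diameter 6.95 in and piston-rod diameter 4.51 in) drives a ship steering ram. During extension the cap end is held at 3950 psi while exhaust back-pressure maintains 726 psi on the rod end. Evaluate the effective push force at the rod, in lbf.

F ≈ 1.34e5 lbf

Cap-side area A_cap = π/4 × (6.95 in)² = 37.94 in^2
Rod-side annular area A_ann = π/4 × (6.95² − 4.51²) = 21.96 in^2
Net thrust = P_cap·A_cap − P_rod·A_ann = 1.498e5 lbf − 15940 lbf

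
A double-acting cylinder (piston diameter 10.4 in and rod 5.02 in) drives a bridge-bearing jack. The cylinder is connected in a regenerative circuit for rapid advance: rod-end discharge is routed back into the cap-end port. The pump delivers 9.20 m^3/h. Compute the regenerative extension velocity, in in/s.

In regeneration the rod-end outflow joins the pump flow into the cap end, so the net volume the pump must supply per unit advance equals the rod cross-section area.
Rod cross-section A_rod = π/4 × (5.02 in)² = 19.79 in^2
v = Q_pump / A_rod

v ≈ 7.88 in/s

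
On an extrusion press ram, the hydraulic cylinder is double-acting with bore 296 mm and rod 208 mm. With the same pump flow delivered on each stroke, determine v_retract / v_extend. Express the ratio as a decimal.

v_ret/v_ext ≈ 1.98

Cap-side area A_cap = π/4 × (296 mm)² = 68810 mm^2
Rod-side annular area A_ann = π/4 × (296² − 208²) = 34830 mm^2
For equal Q, v ∝ 1/A, so v_ret/v_ext = A_cap/A_ann.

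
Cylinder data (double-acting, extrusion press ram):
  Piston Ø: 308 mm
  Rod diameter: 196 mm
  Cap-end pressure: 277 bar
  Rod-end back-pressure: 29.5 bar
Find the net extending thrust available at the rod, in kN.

Cap-side area A_cap = π/4 × (308 mm)² = 74510 mm^2
Rod-side annular area A_ann = π/4 × (308² − 196²) = 44330 mm^2
Net thrust = P_cap·A_cap − P_rod·A_ann = 2064 kN − 130.8 kN

F ≈ 1930 kN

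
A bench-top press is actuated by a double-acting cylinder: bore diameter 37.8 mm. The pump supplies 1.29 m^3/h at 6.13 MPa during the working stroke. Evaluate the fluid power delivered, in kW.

Hydraulic power = P × Q

W ≈ 2.20 kW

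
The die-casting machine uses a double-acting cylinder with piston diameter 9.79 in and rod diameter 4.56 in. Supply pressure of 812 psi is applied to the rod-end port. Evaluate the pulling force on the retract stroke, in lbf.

Rod-side annular area A_ann = π/4 × (9.79² − 4.56²) = 58.94 in^2
On retraction the pressure acts on the annular area (bore minus rod).
F = P × A_ann

F ≈ 47900 lbf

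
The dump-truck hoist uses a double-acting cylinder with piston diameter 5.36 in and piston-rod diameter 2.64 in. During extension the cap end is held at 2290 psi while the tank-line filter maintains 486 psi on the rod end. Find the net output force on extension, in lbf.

F ≈ 43400 lbf

Cap-side area A_cap = π/4 × (5.36 in)² = 22.56 in^2
Rod-side annular area A_ann = π/4 × (5.36² − 2.64²) = 17.09 in^2
Net thrust = P_cap·A_cap − P_rod·A_ann = 51670 lbf − 8306 lbf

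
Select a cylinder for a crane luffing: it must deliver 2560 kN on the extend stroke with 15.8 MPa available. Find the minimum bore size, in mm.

D ≈ 454 mm

Extension force acts on the full piston face: F = P × (π/4)D².
D = √(4F / (πP)) = √(4 × 2560 kN / (π × 15.8 MPa))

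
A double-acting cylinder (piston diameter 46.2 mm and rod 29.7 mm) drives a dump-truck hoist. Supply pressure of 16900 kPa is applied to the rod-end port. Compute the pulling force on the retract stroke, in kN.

Rod-side annular area A_ann = π/4 × (46.2² − 29.7²) = 983.6 mm^2
On retraction the pressure acts on the annular area (bore minus rod).
F = P × A_ann

F ≈ 16.6 kN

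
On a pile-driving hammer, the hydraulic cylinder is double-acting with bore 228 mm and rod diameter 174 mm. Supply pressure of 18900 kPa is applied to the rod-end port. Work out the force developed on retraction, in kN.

Rod-side annular area A_ann = π/4 × (228² − 174²) = 17050 mm^2
On retraction the pressure acts on the annular area (bore minus rod).
F = P × A_ann

F ≈ 322 kN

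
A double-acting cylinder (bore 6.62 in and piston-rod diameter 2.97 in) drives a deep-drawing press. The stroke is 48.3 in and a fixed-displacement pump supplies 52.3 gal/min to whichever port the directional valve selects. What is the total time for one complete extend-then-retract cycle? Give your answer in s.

t ≈ 14.9 s

Cap-side area A_cap = π/4 × (6.62 in)² = 34.42 in^2
Rod-side annular area A_ann = π/4 × (6.62² − 2.97²) = 27.49 in^2
t_ext = A_cap·L/Q = 8.256 s
t_ret = A_ann·L/Q = 6.595 s
t_cycle = t_ext + t_ret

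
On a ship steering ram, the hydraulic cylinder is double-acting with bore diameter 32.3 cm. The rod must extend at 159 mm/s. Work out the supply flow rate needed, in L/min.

Q ≈ 782 L/min

Cap-side area A_cap = π/4 × (32.3 cm)² = 819.4 cm^2
Q = A × v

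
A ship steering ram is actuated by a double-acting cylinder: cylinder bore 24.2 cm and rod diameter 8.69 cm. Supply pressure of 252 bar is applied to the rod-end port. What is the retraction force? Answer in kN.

F ≈ 1010 kN

Rod-side annular area A_ann = π/4 × (24.2² − 8.69²) = 400.7 cm^2
On retraction the pressure acts on the annular area (bore minus rod).
F = P × A_ann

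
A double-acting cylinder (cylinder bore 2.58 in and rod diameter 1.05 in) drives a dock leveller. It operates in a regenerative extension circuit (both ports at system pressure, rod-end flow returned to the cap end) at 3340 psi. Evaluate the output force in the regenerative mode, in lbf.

F ≈ 2890 lbf

With equal pressure on both faces, forces on the annular region cancel; the net push is pressure × rod cross-section.
Rod cross-section A_rod = π/4 × (1.05 in)² = 0.8659 in^2
F = P × A_rod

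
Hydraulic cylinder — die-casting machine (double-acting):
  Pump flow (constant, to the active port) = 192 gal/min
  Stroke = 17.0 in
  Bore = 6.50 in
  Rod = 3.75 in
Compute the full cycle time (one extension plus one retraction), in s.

Cap-side area A_cap = π/4 × (6.50 in)² = 33.18 in^2
Rod-side annular area A_ann = π/4 × (6.50² − 3.75²) = 22.14 in^2
t_ext = A_cap·L/Q = 0.7631 s
t_ret = A_ann·L/Q = 0.5091 s
t_cycle = t_ext + t_ret

t ≈ 1.27 s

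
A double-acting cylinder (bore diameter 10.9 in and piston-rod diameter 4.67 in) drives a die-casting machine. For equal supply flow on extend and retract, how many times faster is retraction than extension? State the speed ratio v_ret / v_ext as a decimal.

v_ret/v_ext ≈ 1.22

Cap-side area A_cap = π/4 × (10.9 in)² = 93.31 in^2
Rod-side annular area A_ann = π/4 × (10.9² − 4.67²) = 76.18 in^2
For equal Q, v ∝ 1/A, so v_ret/v_ext = A_cap/A_ann.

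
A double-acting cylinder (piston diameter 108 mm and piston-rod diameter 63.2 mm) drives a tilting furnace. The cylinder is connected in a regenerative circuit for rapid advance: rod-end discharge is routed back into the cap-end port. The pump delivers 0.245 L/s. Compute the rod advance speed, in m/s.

In regeneration the rod-end outflow joins the pump flow into the cap end, so the net volume the pump must supply per unit advance equals the rod cross-section area.
Rod cross-section A_rod = π/4 × (63.2 mm)² = 3137 mm^2
v = Q_pump / A_rod

v ≈ 0.0781 m/s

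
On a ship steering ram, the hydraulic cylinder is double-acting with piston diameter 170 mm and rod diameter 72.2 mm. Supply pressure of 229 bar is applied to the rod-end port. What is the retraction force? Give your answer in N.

Rod-side annular area A_ann = π/4 × (170² − 72.2²) = 18600 mm^2
On retraction the pressure acts on the annular area (bore minus rod).
F = P × A_ann

F ≈ 4.26e5 N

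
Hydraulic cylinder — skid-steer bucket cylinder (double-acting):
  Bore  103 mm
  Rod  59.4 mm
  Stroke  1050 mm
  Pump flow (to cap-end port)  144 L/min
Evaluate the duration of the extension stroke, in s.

t ≈ 3.65 s

Cap-side area A_cap = π/4 × (103 mm)² = 8332 mm^2
Swept volume V = A × L; t = V / Q = A·L / Q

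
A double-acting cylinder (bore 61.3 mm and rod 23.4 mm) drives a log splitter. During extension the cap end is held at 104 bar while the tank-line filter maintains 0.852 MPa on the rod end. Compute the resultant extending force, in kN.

Cap-side area A_cap = π/4 × (61.3 mm)² = 2951 mm^2
Rod-side annular area A_ann = π/4 × (61.3² − 23.4²) = 2521 mm^2
Net thrust = P_cap·A_cap − P_rod·A_ann = 30.69 kN − 2.148 kN

F ≈ 28.5 kN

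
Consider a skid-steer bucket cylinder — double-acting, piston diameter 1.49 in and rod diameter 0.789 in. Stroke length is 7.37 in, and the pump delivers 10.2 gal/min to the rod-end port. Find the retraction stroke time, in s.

t ≈ 0.235 s

Rod-side annular area A_ann = π/4 × (1.49² − 0.789²) = 1.255 in^2
Swept volume V = A × L; t = V / Q = A·L / Q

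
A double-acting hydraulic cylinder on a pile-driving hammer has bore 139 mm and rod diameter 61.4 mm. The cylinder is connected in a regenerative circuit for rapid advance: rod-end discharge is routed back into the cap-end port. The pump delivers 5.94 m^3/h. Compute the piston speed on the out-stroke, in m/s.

v ≈ 0.557 m/s

In regeneration the rod-end outflow joins the pump flow into the cap end, so the net volume the pump must supply per unit advance equals the rod cross-section area.
Rod cross-section A_rod = π/4 × (61.4 mm)² = 2961 mm^2
v = Q_pump / A_rod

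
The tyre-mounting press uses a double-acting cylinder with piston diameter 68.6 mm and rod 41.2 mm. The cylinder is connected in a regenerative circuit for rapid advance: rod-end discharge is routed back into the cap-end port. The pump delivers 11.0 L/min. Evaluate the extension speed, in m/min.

In regeneration the rod-end outflow joins the pump flow into the cap end, so the net volume the pump must supply per unit advance equals the rod cross-section area.
Rod cross-section A_rod = π/4 × (41.2 mm)² = 1333 mm^2
v = Q_pump / A_rod

v ≈ 8.25 m/min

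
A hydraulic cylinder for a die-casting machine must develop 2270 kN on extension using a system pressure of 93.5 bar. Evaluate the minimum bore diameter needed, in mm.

Extension force acts on the full piston face: F = P × (π/4)D².
D = √(4F / (πP)) = √(4 × 2270 kN / (π × 93.5 bar))

D ≈ 556 mm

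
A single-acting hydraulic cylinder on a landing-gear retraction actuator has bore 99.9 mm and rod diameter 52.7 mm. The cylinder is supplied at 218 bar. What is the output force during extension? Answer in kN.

Cap-side area A_cap = π/4 × (99.9 mm)² = 7838 mm^2
F = P × A_cap = 218 bar × A_cap

F ≈ 171 kN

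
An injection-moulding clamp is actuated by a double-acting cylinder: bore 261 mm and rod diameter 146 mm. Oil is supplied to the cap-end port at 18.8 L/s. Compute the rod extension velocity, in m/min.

v ≈ 21.1 m/min

Cap-side area A_cap = π/4 × (261 mm)² = 53500 mm^2
v = Q / A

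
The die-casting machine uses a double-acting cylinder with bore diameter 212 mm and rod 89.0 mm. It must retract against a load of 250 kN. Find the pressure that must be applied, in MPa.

Rod-side annular area A_ann = π/4 × (212² − 89.0²) = 29080 mm^2
Retraction: pressure acts on the annular area.
P = F / A = 250 kN / A

P ≈ 8.60 MPa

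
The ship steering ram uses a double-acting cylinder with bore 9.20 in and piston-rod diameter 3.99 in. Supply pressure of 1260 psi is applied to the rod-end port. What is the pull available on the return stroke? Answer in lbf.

F ≈ 68000 lbf

Rod-side annular area A_ann = π/4 × (9.20² − 3.99²) = 53.97 in^2
On retraction the pressure acts on the annular area (bore minus rod).
F = P × A_ann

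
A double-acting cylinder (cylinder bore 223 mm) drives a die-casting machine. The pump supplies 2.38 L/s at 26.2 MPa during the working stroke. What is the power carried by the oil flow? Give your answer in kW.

Hydraulic power = P × Q

W ≈ 62.4 kW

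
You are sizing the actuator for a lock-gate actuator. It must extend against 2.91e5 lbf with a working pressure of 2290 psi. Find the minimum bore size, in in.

D ≈ 12.7 in

Extension force acts on the full piston face: F = P × (π/4)D².
D = √(4F / (πP)) = √(4 × 2.91e5 lbf / (π × 2290 psi))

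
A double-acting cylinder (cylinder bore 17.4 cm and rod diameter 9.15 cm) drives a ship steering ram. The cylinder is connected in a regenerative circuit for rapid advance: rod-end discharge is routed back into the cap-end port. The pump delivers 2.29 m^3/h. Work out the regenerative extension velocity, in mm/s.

v ≈ 96.7 mm/s

In regeneration the rod-end outflow joins the pump flow into the cap end, so the net volume the pump must supply per unit advance equals the rod cross-section area.
Rod cross-section A_rod = π/4 × (9.15 cm)² = 65.76 cm^2
v = Q_pump / A_rod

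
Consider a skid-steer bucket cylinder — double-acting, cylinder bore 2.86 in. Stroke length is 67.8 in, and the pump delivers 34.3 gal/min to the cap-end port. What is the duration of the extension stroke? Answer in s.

t ≈ 3.30 s

Cap-side area A_cap = π/4 × (2.86 in)² = 6.424 in^2
Swept volume V = A × L; t = V / Q = A·L / Q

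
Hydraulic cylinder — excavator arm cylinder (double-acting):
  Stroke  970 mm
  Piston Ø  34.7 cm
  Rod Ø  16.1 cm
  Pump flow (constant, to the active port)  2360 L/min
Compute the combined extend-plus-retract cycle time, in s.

t ≈ 4.16 s

Cap-side area A_cap = π/4 × (34.7 cm)² = 945.7 cm^2
Rod-side annular area A_ann = π/4 × (34.7² − 16.1²) = 742.1 cm^2
t_ext = A_cap·L/Q = 2.332 s
t_ret = A_ann·L/Q = 1.830 s
t_cycle = t_ext + t_ret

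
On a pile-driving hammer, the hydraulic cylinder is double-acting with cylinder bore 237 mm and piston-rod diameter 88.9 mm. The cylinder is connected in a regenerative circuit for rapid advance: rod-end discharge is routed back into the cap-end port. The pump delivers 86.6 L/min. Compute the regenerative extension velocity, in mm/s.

v ≈ 233 mm/s

In regeneration the rod-end outflow joins the pump flow into the cap end, so the net volume the pump must supply per unit advance equals the rod cross-section area.
Rod cross-section A_rod = π/4 × (88.9 mm)² = 6207 mm^2
v = Q_pump / A_rod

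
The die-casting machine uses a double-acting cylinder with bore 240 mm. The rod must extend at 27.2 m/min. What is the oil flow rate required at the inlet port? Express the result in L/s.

Q ≈ 20.5 L/s

Cap-side area A_cap = π/4 × (240 mm)² = 45240 mm^2
Q = A × v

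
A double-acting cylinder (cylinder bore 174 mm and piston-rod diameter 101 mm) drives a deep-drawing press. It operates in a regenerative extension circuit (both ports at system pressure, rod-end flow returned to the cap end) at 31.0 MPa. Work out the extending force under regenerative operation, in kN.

F ≈ 248 kN

With equal pressure on both faces, forces on the annular region cancel; the net push is pressure × rod cross-section.
Rod cross-section A_rod = π/4 × (101 mm)² = 8012 mm^2
F = P × A_rod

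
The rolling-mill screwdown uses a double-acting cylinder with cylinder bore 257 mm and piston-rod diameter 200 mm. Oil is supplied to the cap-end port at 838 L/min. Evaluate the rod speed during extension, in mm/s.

v ≈ 269 mm/s

Cap-side area A_cap = π/4 × (257 mm)² = 51870 mm^2
v = Q / A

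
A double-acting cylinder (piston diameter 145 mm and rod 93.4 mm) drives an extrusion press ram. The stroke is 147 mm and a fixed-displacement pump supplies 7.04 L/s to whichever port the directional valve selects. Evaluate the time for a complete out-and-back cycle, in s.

Cap-side area A_cap = π/4 × (145 mm)² = 16510 mm^2
Rod-side annular area A_ann = π/4 × (145² − 93.4²) = 9662 mm^2
t_ext = A_cap·L/Q = 0.3448 s
t_ret = A_ann·L/Q = 0.2017 s
t_cycle = t_ext + t_ret

t ≈ 0.547 s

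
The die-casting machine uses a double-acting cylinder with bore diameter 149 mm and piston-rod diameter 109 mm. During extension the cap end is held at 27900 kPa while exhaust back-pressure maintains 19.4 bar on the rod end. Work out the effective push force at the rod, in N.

F ≈ 4.71e5 N

Cap-side area A_cap = π/4 × (149 mm)² = 17440 mm^2
Rod-side annular area A_ann = π/4 × (149² − 109²) = 8105 mm^2
Net thrust = P_cap·A_cap − P_rod·A_ann = 4.865e5 N − 15720 N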